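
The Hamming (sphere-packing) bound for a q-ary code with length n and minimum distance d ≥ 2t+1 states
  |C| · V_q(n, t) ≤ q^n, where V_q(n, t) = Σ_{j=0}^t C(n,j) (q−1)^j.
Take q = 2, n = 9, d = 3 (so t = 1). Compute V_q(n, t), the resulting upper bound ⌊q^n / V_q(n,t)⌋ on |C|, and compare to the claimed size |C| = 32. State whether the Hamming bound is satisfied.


V_q(n, t) = 10, q^n = 512, Hamming bound = 51, |C| = 32 ≤ bound (satisfied).

Step 1: Compute V_q(n, t) = Σ_{j=0}^1 C(n, j) (q−1)^j.
  j = 0: C(9,0)·(1)^0 = 1·1 = 1.
  j = 1: C(9,1)·(1)^1 = 9·1 = 9.
  V_q(n, t) = 1 + 9 = 10.
Step 2: q^n = 2^9 = 512.
Step 3: Hamming bound ⌊q^n / V_q(n,t)⌋ = ⌊512/10⌋ = 51.
Step 4: Compare |C| = 32 to 51: satisfied.
The claimed |C| lies below the Hamming bound.


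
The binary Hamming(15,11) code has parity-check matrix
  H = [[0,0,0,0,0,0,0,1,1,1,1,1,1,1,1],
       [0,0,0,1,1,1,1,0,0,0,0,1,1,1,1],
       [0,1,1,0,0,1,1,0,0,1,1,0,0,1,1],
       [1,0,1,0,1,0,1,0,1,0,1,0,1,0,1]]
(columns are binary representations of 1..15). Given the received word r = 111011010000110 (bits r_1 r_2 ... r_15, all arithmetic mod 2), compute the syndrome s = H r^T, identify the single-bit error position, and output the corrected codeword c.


s = (1, 0, 0, 0)^T, error position = 8, corrected codeword c = 111011000000110

Compute s = H r^T mod 2 one row at a time:
  s_1 = 1 + 0 + 0 + 0 + 0 + 1 + 1 + 0 = 3 ≡ 1 (mod 2).
  s_2 = 0 + 1 + 1 + 0 + 0 + 1 + 1 + 0 = 4 ≡ 0 (mod 2).
  s_3 = 1 + 1 + 1 + 0 + 0 + 0 + 1 + 0 = 4 ≡ 0 (mod 2).
  s_4 = 1 + 1 + 1 + 0 + 0 + 0 + 1 + 0 = 4 ≡ 0 (mod 2).
s = (1, 0, 0, 0)^T — this equals column 8 of H (binary 1000), so error is at position 8.
Correct: flip bit 8 of r = 111011010000110 to get c = 111011000000110.


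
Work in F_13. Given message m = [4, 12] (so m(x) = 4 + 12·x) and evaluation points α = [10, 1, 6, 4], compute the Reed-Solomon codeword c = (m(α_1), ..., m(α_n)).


c = [7, 3, 11, 0]

Message polynomial: m(x) = 4 + 12·x (mod 13).
For each evaluation point α_i, compute m(α_i) mod 13:
  α_1 = 10: Horner steps 12 → 7, so m(10) = 7.
  α_2 = 1: Horner steps 12 → 3, so m(1) = 3.
  α_3 = 6: Horner steps 12 → 11, so m(6) = 11.
  α_4 = 4: Horner steps 12 → 0, so m(4) = 0.
Codeword c = [7, 3, 11, 0] ∈ F_13^4.


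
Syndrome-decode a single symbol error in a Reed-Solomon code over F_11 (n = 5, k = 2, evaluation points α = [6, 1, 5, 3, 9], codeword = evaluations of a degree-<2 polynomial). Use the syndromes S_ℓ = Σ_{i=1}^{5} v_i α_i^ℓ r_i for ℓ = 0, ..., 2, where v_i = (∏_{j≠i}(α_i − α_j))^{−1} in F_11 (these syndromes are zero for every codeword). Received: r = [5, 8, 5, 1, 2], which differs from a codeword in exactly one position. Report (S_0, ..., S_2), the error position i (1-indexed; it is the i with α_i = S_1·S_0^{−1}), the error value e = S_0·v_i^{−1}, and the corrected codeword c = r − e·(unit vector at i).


S = (2, 1, 6), error at position 1, error magnitude e = 9, c = [7, 8, 5, 1, 2].

Step 1: column multipliers v_i = (∏_{j≠i}(α_i − α_j))^{−1} mod 11.
  i = 1 (α = 6): (6−1)(6−5)(6−3)(6−9) = 5·1·3·(−3) = −45 ≡ 10, so v_1 = 10^{−1} = 10 (mod 11).
  i = 2 (α = 1): (1−6)(1−5)(1−3)(1−9) = (−5)·(−4)·(−2)·(−8) = 320 ≡ 1, so v_2 = 1^{−1} = 1 (mod 11).
  i = 3 (α = 5): (5−6)(5−1)(5−3)(5−9) = (−1)·4·2·(−4) = 32 ≡ 10, so v_3 = 10^{−1} = 10 (mod 11).
  i = 4 (α = 3): (3−6)(3−1)(3−5)(3−9) = (−3)·2·(−2)·(−6) = −72 ≡ 5, so v_4 = 5^{−1} = 9 (mod 11).
  i = 5 (α = 9): (9−6)(9−1)(9−5)(9−3) = 3·8·4·6 = 576 ≡ 4, so v_5 = 4^{−1} = 3 (mod 11).
  v = [10, 1, 10, 9, 3].
Step 2: syndromes of r = [5, 8, 5, 1, 2] (all sums mod 11).
  S_0 = Σ v_i r_i = 10·5 + 1·8 + 10·5 + 9·1 + 3·2 = 123 ≡ 2.
  S_1 = Σ v_i α_i r_i = 10·6·5 + 1·1·8 + 10·5·5 + 9·3·1 + 3·9·2 = 639 ≡ 1.
  α_i^2 mod 11 = [3, 1, 3, 9, 4].
  S_2 = Σ v_i α_i^2 r_i = 10·3·5 + 1·1·8 + 10·3·5 + 9·9·1 + 3·4·2 = 413 ≡ 6.
  S = (2, 1, 6) ≠ 0, so r is not a codeword (an error is present).
Step 3: locate the error. For a single error e at position i, S_ℓ = v_i·e·α_i^ℓ, so α_err = S_1/S_0.
  S_0^{−1} = 2^{−1} = 6 (mod 11), so α_err = 1·6 = 6 ≡ 6 = α_1. Error position i = 1.
  Consistency check: S_2/S_1 = 6·1 = 6 ≡ 6 = α_err ✓ (single-error assumption holds).
Step 4: error magnitude e = S_0/v_1 = S_0·∏_{j≠1}(α_1 − α_j) = 2·10 = 20 ≡ 9 (mod 11).
Step 5: correct position 1: c_1 = r_1 − e = 5 − 9 ≡ 7 (mod 11). Hence c = [7, 8, 5, 1, 2].
  Check: interpolating c through the α_i gives m(x) = 6 + 2·x (degree < 2) with m(α_i) = c_i for every i, so c is indeed a codeword.


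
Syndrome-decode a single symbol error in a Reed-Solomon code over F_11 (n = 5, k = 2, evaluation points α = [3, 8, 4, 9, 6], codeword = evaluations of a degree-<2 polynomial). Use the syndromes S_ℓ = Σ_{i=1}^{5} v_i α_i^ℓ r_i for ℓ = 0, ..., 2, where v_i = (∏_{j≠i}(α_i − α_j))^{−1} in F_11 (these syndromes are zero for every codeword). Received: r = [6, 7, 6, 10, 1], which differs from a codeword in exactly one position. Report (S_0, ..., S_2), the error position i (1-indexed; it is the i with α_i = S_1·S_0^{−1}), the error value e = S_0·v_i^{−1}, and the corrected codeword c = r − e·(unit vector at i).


S = (7, 10, 8), error at position 1, error magnitude e = 3, c = [3, 7, 6, 10, 1].

Step 1: column multipliers v_i = (∏_{j≠i}(α_i − α_j))^{−1} mod 11.
  i = 1 (α = 3): (3−8)(3−4)(3−9)(3−6) = (−5)·(−1)·(−6)·(−3) = 90 ≡ 2, so v_1 = 2^{−1} = 6 (mod 11).
  i = 2 (α = 8): (8−3)(8−4)(8−9)(8−6) = 5·4·(−1)·2 = −40 ≡ 4, so v_2 = 4^{−1} = 3 (mod 11).
  i = 3 (α = 4): (4−3)(4−8)(4−9)(4−6) = 1·(−4)·(−5)·(−2) = −40 ≡ 4, so v_3 = 4^{−1} = 3 (mod 11).
  i = 4 (α = 9): (9−3)(9−8)(9−4)(9−6) = 6·1·5·3 = 90 ≡ 2, so v_4 = 2^{−1} = 6 (mod 11).
  i = 5 (α = 6): (6−3)(6−8)(6−4)(6−9) = 3·(−2)·2·(−3) = 36 ≡ 3, so v_5 = 3^{−1} = 4 (mod 11).
  v = [6, 3, 3, 6, 4].
Step 2: syndromes of r = [6, 7, 6, 10, 1] (all sums mod 11).
  S_0 = Σ v_i r_i = 6·6 + 3·7 + 3·6 + 6·10 + 4·1 = 139 ≡ 7.
  S_1 = Σ v_i α_i r_i = 6·3·6 + 3·8·7 + 3·4·6 + 6·9·10 + 4·6·1 = 912 ≡ 10.
  α_i^2 mod 11 = [9, 9, 5, 4, 3].
  S_2 = Σ v_i α_i^2 r_i = 6·9·6 + 3·9·7 + 3·5·6 + 6·4·10 + 4·3·1 = 855 ≡ 8.
  S = (7, 10, 8) ≠ 0, so r is not a codeword (an error is present).
Step 3: locate the error. For a single error e at position i, S_ℓ = v_i·e·α_i^ℓ, so α_err = S_1/S_0.
  S_0^{−1} = 7^{−1} = 8 (mod 11), so α_err = 10·8 = 80 ≡ 3 = α_1. Error position i = 1.
  Consistency check: S_2/S_1 = 8·10 = 80 ≡ 3 = α_err ✓ (single-error assumption holds).
Step 4: error magnitude e = S_0/v_1 = S_0·∏_{j≠1}(α_1 − α_j) = 7·2 = 14 ≡ 3 (mod 11).
Step 5: correct position 1: c_1 = r_1 − e = 6 − 3 ≡ 3 (mod 11). Hence c = [3, 7, 6, 10, 1].
  Check: interpolating c through the α_i gives m(x) = 5 + 3·x (degree < 2) with m(α_i) = c_i for every i, so c is indeed a codeword.


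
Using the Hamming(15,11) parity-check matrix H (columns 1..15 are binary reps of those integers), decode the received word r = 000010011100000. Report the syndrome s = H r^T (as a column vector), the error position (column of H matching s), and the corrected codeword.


s = (1, 1, 1, 0)^T, error position = 14, corrected codeword c = 000010011100010

Compute s = H r^T mod 2 one row at a time:
  s_1 = 1 + 1 + 1 + 0 + 0 + 0 + 0 + 0 = 3 ≡ 1 (mod 2).
  s_2 = 0 + 1 + 0 + 0 + 0 + 0 + 0 + 0 = 1 ≡ 1 (mod 2).
  s_3 = 0 + 0 + 0 + 0 + 1 + 0 + 0 + 0 = 1 ≡ 1 (mod 2).
  s_4 = 0 + 0 + 1 + 0 + 1 + 0 + 0 + 0 = 2 ≡ 0 (mod 2).
s = (1, 1, 1, 0)^T — this equals column 14 of H (binary 1110), so error is at position 14.
Correct: flip bit 14 of r = 000010011100000 to get c = 000010011100010.


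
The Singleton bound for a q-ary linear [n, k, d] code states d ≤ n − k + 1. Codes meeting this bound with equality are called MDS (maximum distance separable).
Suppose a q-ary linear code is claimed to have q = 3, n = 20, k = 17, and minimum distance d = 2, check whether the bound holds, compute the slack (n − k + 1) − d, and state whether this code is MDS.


Singleton RHS = n − k + 1 = 4, slack = 2, bound satisfied, not MDS.

Singleton bound: d ≤ n − k + 1.
Here n = 20, k = 17, so n − k + 1 = 4.
Given d = 2, check d ≤ 4: YES.
Slack = (n − k + 1) − d = 2.
The code is NOT MDS (slack = 2 > 0).
Description: the claimed parameters are [20, 17, 2]_3; such a code would be non-MDS.


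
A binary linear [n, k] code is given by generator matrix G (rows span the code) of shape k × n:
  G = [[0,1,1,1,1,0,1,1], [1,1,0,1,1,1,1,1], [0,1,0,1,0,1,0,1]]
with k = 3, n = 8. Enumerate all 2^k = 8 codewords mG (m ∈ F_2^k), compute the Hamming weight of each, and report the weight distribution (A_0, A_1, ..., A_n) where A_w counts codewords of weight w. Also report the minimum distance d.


Weight distribution: A_0 = 1, A_3 = 2, A_4 = 2, A_5 = 1, A_6 = 1, A_7 = 1. Minimum distance d = 3.

Enumerate all 2^3 = 8 messages m ∈ F_2^3.
For each, compute codeword c = mG in F_2^8, then tally its weight.
  m = 000 → c = 00000000, weight = 0.
  m = 100 → c = 01111011, weight = 6.
  m = 010 → c = 11011111, weight = 7.
  m = 110 → c = 10100100, weight = 3.
  m = 001 → c = 01010101, weight = 4.
  m = 101 → c = 00101110, weight = 4.
  m = 011 → c = 10001010, weight = 3.
  m = 111 → c = 11110001, weight = 5.
Tally weights:
  weight 0: 1 codewords.
  weight 3: 2 codewords.
  weight 4: 2 codewords.
  weight 5: 1 codewords.
  weight 6: 1 codewords.
  weight 7: 1 codewords.
Minimum distance d = smallest w > 0 with A_w > 0 = 3.
Sanity: Σ A_w = 8 = 2^3 = 8 ✓.


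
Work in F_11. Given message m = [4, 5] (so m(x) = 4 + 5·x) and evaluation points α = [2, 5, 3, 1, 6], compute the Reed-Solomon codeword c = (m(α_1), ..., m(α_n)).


c = [3, 7, 8, 9, 1]

Message polynomial: m(x) = 4 + 5·x (mod 11).
For each evaluation point α_i, compute m(α_i) mod 11:
  α_1 = 2: Horner steps 5 → 3, so m(2) = 3.
  α_2 = 5: Horner steps 5 → 7, so m(5) = 7.
  α_3 = 3: Horner steps 5 → 8, so m(3) = 8.
  α_4 = 1: Horner steps 5 → 9, so m(1) = 9.
  α_5 = 6: Horner steps 5 → 1, so m(6) = 1.
Codeword c = [3, 7, 8, 9, 1] ∈ F_11^5.


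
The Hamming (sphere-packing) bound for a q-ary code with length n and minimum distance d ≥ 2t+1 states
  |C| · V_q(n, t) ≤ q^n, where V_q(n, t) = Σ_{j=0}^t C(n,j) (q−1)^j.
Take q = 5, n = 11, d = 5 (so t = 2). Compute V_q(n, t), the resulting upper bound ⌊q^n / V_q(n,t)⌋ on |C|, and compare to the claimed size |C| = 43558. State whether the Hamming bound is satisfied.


V_q(n, t) = 925, q^n = 48828125, Hamming bound = 52787, |C| = 43558 ≤ bound (satisfied).

Step 1: Compute V_q(n, t) = Σ_{j=0}^2 C(n, j) (q−1)^j.
  j = 0: C(11,0)·(4)^0 = 1·1 = 1.
  j = 1: C(11,1)·(4)^1 = 11·4 = 44.
  j = 2: C(11,2)·(4)^2 = 55·16 = 880.
  V_q(n, t) = 1 + 44 + 880 = 925.
Step 2: q^n = 5^11 = 48828125.
Step 3: Hamming bound ⌊q^n / V_q(n,t)⌋ = ⌊48828125/925⌋ = 52787.
Step 4: Compare |C| = 43558 to 52787: satisfied.
The claimed |C| lies below the Hamming bound.


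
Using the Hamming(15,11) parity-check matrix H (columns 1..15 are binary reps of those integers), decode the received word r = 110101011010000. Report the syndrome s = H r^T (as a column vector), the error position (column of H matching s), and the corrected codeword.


s = (1, 0, 1, 1)^T, error position = 11, corrected codeword c = 110101011000000

Compute s = H r^T mod 2 one row at a time:
  s_1 = 1 + 1 + 0 + 1 + 0 + 0 + 0 + 0 = 3 ≡ 1 (mod 2).
  s_2 = 1 + 0 + 1 + 0 + 0 + 0 + 0 + 0 = 2 ≡ 0 (mod 2).
  s_3 = 1 + 0 + 1 + 0 + 0 + 1 + 0 + 0 = 3 ≡ 1 (mod 2).
  s_4 = 1 + 0 + 0 + 0 + 1 + 1 + 0 + 0 = 3 ≡ 1 (mod 2).
s = (1, 0, 1, 1)^T — this equals column 11 of H (binary 1011), so error is at position 11.
Correct: flip bit 11 of r = 110101011010000 to get c = 110101011000000.


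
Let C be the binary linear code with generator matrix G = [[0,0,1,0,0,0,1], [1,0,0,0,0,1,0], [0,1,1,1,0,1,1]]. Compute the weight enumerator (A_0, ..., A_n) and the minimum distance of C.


Weight distribution: A_0 = 1, A_2 = 2, A_3 = 2, A_4 = 1, A_5 = 2. Minimum distance d = 2.

Enumerate all 2^3 = 8 messages m ∈ F_2^3.
For each, compute codeword c = mG in F_2^7, then tally its weight.
  m = 000 → c = 0000000, weight = 0.
  m = 100 → c = 0010001, weight = 2.
  m = 010 → c = 1000010, weight = 2.
  m = 110 → c = 1010011, weight = 4.
  m = 001 → c = 0111011, weight = 5.
  m = 101 → c = 0101010, weight = 3.
  m = 011 → c = 1111001, weight = 5.
  m = 111 → c = 1101000, weight = 3.
Tally weights:
  weight 0: 1 codewords.
  weight 2: 2 codewords.
  weight 3: 2 codewords.
  weight 4: 1 codewords.
  weight 5: 2 codewords.
Minimum distance d = smallest w > 0 with A_w > 0 = 2.
Sanity: Σ A_w = 8 = 2^3 = 8 ✓.


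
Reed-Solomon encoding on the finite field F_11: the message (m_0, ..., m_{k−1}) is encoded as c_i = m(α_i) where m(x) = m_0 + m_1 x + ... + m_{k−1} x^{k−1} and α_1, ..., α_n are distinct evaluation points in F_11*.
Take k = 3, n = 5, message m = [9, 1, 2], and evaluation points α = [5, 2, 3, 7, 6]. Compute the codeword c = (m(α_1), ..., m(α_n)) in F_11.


c = [9, 8, 8, 4, 10]

Message polynomial: m(x) = 9 + 1·x + 2·x^2 (mod 11).
For each evaluation point α_i, compute m(α_i) mod 11:
  α_1 = 5: Horner steps 2 → 0 → 9, so m(5) = 9.
  α_2 = 2: Horner steps 2 → 5 → 8, so m(2) = 8.
  α_3 = 3: Horner steps 2 → 7 → 8, so m(3) = 8.
  α_4 = 7: Horner steps 2 → 4 → 4, so m(7) = 4.
  α_5 = 6: Horner steps 2 → 2 → 10, so m(6) = 10.
Codeword c = [9, 8, 8, 4, 10] ∈ F_11^5.


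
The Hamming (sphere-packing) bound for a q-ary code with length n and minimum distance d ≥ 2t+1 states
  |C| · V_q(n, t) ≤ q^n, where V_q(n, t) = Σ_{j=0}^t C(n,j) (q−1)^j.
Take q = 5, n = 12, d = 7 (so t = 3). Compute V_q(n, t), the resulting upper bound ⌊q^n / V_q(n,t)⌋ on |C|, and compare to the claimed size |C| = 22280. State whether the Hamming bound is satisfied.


V_q(n, t) = 15185, q^n = 244140625, Hamming bound = 16077, |C| = 22280 > bound (violated).

Step 1: Compute V_q(n, t) = Σ_{j=0}^3 C(n, j) (q−1)^j.
  j = 0: C(12,0)·(4)^0 = 1·1 = 1.
  j = 1: C(12,1)·(4)^1 = 12·4 = 48.
  j = 2: C(12,2)·(4)^2 = 66·16 = 1056.
  j = 3: C(12,3)·(4)^3 = 220·64 = 14080.
  V_q(n, t) = 1 + 48 + 1056 + 14080 = 15185.
Step 2: q^n = 5^12 = 244140625.
Step 3: Hamming bound ⌊q^n / V_q(n,t)⌋ = ⌊244140625/15185⌋ = 16077.
Step 4: Compare |C| = 22280 to 16077: violated.
The claimed |C| lies above the Hamming bound, so no 5-ary code of length 12 with d ≥ 7 can have 22280 codewords.


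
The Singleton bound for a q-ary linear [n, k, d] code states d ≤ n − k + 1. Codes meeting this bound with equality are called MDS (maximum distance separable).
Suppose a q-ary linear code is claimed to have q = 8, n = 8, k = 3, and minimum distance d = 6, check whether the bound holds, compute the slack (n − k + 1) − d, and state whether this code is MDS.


Singleton RHS = n − k + 1 = 6, slack = 0, bound satisfied, MDS.

Singleton bound: d ≤ n − k + 1.
Here n = 8, k = 3, so n − k + 1 = 6.
Given d = 6, check d ≤ 6: YES.
Slack = (n − k + 1) − d = 0.
The code is MDS (slack = 0).
Description: the claimed parameters are [8, 3, 6]_8; such a code would be MDS (meets Singleton bound).


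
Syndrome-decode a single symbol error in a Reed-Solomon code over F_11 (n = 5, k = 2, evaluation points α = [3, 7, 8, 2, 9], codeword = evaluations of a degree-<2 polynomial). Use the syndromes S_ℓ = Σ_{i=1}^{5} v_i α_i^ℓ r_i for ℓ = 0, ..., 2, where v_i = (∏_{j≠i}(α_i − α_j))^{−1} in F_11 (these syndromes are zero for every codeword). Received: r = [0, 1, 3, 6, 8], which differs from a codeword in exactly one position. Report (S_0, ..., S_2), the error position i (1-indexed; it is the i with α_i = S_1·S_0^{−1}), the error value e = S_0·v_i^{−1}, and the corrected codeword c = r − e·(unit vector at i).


S = (2, 3, 10), error at position 2, error magnitude e = 3, c = [0, 9, 3, 6, 8].

Step 1: column multipliers v_i = (∏_{j≠i}(α_i − α_j))^{−1} mod 11.
  i = 1 (α = 3): (3−7)(3−8)(3−2)(3−9) = (−4)·(−5)·1·(−6) = −120 ≡ 1, so v_1 = 1^{−1} = 1 (mod 11).
  i = 2 (α = 7): (7−3)(7−8)(7−2)(7−9) = 4·(−1)·5·(−2) = 40 ≡ 7, so v_2 = 7^{−1} = 8 (mod 11).
  i = 3 (α = 8): (8−3)(8−7)(8−2)(8−9) = 5·1·6·(−1) = −30 ≡ 3, so v_3 = 3^{−1} = 4 (mod 11).
  i = 4 (α = 2): (2−3)(2−7)(2−8)(2−9) = (−1)·(−5)·(−6)·(−7) = 210 ≡ 1, so v_4 = 1^{−1} = 1 (mod 11).
  i = 5 (α = 9): (9−3)(9−7)(9−8)(9−2) = 6·2·1·7 = 84 ≡ 7, so v_5 = 7^{−1} = 8 (mod 11).
  v = [1, 8, 4, 1, 8].
Step 2: syndromes of r = [0, 1, 3, 6, 8] (all sums mod 11).
  S_0 = Σ v_i r_i = 1·0 + 8·1 + 4·3 + 1·6 + 8·8 = 90 ≡ 2.
  S_1 = Σ v_i α_i r_i = 1·3·0 + 8·7·1 + 4·8·3 + 1·2·6 + 8·9·8 = 740 ≡ 3.
  α_i^2 mod 11 = [9, 5, 9, 4, 4].
  S_2 = Σ v_i α_i^2 r_i = 1·9·0 + 8·5·1 + 4·9·3 + 1·4·6 + 8·4·8 = 428 ≡ 10.
  S = (2, 3, 10) ≠ 0, so r is not a codeword (an error is present).
Step 3: locate the error. For a single error e at position i, S_ℓ = v_i·e·α_i^ℓ, so α_err = S_1/S_0.
  S_0^{−1} = 2^{−1} = 6 (mod 11), so α_err = 3·6 = 18 ≡ 7 = α_2. Error position i = 2.
  Consistency check: S_2/S_1 = 10·4 = 40 ≡ 7 = α_err ✓ (single-error assumption holds).
Step 4: error magnitude e = S_0/v_2 = S_0·∏_{j≠2}(α_2 − α_j) = 2·7 = 14 ≡ 3 (mod 11).
Step 5: correct position 2: c_2 = r_2 − e = 1 − 3 ≡ 9 (mod 11). Hence c = [0, 9, 3, 6, 8].
  Check: interpolating c through the α_i gives m(x) = 7 + 5·x (degree < 2) with m(α_i) = c_i for every i, so c is indeed a codeword.


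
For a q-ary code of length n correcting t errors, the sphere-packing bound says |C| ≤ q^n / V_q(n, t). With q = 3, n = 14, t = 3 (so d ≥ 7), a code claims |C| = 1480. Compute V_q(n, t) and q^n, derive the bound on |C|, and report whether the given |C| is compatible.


V_q(n, t) = 3305, q^n = 4782969, Hamming bound = 1447, |C| = 1480 > bound (violated).

Step 1: Compute V_q(n, t) = Σ_{j=0}^3 C(n, j) (q−1)^j.
  j = 0: C(14,0)·(2)^0 = 1·1 = 1.
  j = 1: C(14,1)·(2)^1 = 14·2 = 28.
  j = 2: C(14,2)·(2)^2 = 91·4 = 364.
  j = 3: C(14,3)·(2)^3 = 364·8 = 2912.
  V_q(n, t) = 1 + 28 + 364 + 2912 = 3305.
Step 2: q^n = 3^14 = 4782969.
Step 3: Hamming bound ⌊q^n / V_q(n,t)⌋ = ⌊4782969/3305⌋ = 1447.
Step 4: Compare |C| = 1480 to 1447: violated.
The claimed |C| lies above the Hamming bound, so no 3-ary code of length 14 with d ≥ 7 can have 1480 codewords.


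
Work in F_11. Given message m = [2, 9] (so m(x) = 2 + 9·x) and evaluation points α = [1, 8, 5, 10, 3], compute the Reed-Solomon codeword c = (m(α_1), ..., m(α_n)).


c = [0, 8, 3, 4, 7]

Message polynomial: m(x) = 2 + 9·x (mod 11).
For each evaluation point α_i, compute m(α_i) mod 11:
  α_1 = 1: Horner steps 9 → 0, so m(1) = 0.
  α_2 = 8: Horner steps 9 → 8, so m(8) = 8.
  α_3 = 5: Horner steps 9 → 3, so m(5) = 3.
  α_4 = 10: Horner steps 9 → 4, so m(10) = 4.
  α_5 = 3: Horner steps 9 → 7, so m(3) = 7.
Codeword c = [0, 8, 3, 4, 7] ∈ F_11^5.


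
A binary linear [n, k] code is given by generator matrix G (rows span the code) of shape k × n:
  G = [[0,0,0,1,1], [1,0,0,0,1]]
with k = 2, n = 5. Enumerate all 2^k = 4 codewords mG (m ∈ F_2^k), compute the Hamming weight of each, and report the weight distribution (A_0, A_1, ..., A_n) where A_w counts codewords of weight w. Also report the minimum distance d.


Weight distribution: A_0 = 1, A_2 = 3. Minimum distance d = 2.

Enumerate all 2^2 = 4 messages m ∈ F_2^2.
For each, compute codeword c = mG in F_2^5, then tally its weight.
  m = 00 → c = 00000, weight = 0.
  m = 10 → c = 00011, weight = 2.
  m = 01 → c = 10001, weight = 2.
  m = 11 → c = 10010, weight = 2.
Tally weights:
  weight 0: 1 codewords.
  weight 2: 3 codewords.
Minimum distance d = smallest w > 0 with A_w > 0 = 2.
Sanity: Σ A_w = 4 = 2^2 = 4 ✓.


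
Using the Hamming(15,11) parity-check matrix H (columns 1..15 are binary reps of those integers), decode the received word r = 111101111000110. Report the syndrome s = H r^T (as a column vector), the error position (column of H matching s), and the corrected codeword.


s = (0, 1, 1, 1)^T, error position = 7, corrected codeword c = 111101011000110

Compute s = H r^T mod 2 one row at a time:
  s_1 = 1 + 1 + 0 + 0 + 0 + 1 + 1 + 0 = 4 ≡ 0 (mod 2).
  s_2 = 1 + 0 + 1 + 1 + 0 + 1 + 1 + 0 = 5 ≡ 1 (mod 2).
  s_3 = 1 + 1 + 1 + 1 + 0 + 0 + 1 + 0 = 5 ≡ 1 (mod 2).
  s_4 = 1 + 1 + 0 + 1 + 1 + 0 + 1 + 0 = 5 ≡ 1 (mod 2).
s = (0, 1, 1, 1)^T — this equals column 7 of H (binary 0111), so error is at position 7.
Correct: flip bit 7 of r = 111101111000110 to get c = 111101011000110.


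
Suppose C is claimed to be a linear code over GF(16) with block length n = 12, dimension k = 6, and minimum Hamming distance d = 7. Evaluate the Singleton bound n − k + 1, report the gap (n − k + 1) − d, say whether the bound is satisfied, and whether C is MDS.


Singleton RHS = n − k + 1 = 7, slack = 0, bound satisfied, MDS.

Singleton bound: d ≤ n − k + 1.
Here n = 12, k = 6, so n − k + 1 = 7.
Given d = 7, check d ≤ 7: YES.
Slack = (n − k + 1) − d = 0.
The code is MDS (slack = 0).
Description: the claimed parameters are [12, 6, 7]_16; such a code would be MDS (meets Singleton bound).


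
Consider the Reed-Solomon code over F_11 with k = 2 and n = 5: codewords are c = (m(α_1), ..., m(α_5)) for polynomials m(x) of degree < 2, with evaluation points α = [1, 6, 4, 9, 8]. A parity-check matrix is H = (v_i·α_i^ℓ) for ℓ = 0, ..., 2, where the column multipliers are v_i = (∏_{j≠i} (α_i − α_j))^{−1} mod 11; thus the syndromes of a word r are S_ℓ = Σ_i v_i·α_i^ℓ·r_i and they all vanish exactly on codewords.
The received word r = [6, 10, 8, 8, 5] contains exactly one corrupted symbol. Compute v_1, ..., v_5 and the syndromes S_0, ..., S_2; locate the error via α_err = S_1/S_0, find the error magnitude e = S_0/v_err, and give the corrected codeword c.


S = (4, 5, 9), error at position 3, error magnitude e = 4, c = [6, 10, 4, 8, 5].

Step 1: column multipliers v_i = (∏_{j≠i}(α_i − α_j))^{−1} mod 11.
  i = 1 (α = 1): (1−6)(1−4)(1−9)(1−8) = (−5)·(−3)·(−8)·(−7) = 840 ≡ 4, so v_1 = 4^{−1} = 3 (mod 11).
  i = 2 (α = 6): (6−1)(6−4)(6−9)(6−8) = 5·2·(−3)·(−2) = 60 ≡ 5, so v_2 = 5^{−1} = 9 (mod 11).
  i = 3 (α = 4): (4−1)(4−6)(4−9)(4−8) = 3·(−2)·(−5)·(−4) = −120 ≡ 1, so v_3 = 1^{−1} = 1 (mod 11).
  i = 4 (α = 9): (9−1)(9−6)(9−4)(9−8) = 8·3·5·1 = 120 ≡ 10, so v_4 = 10^{−1} = 10 (mod 11).
  i = 5 (α = 8): (8−1)(8−6)(8−4)(8−9) = 7·2·4·(−1) = −56 ≡ 10, so v_5 = 10^{−1} = 10 (mod 11).
  v = [3, 9, 1, 10, 10].
Step 2: syndromes of r = [6, 10, 8, 8, 5] (all sums mod 11).
  S_0 = Σ v_i r_i = 3·6 + 9·10 + 1·8 + 10·8 + 10·5 = 246 ≡ 4.
  S_1 = Σ v_i α_i r_i = 3·1·6 + 9·6·10 + 1·4·8 + 10·9·8 + 10·8·5 = 1710 ≡ 5.
  α_i^2 mod 11 = [1, 3, 5, 4, 9].
  S_2 = Σ v_i α_i^2 r_i = 3·1·6 + 9·3·10 + 1·5·8 + 10·4·8 + 10·9·5 = 1098 ≡ 9.
  S = (4, 5, 9) ≠ 0, so r is not a codeword (an error is present).
Step 3: locate the error. For a single error e at position i, S_ℓ = v_i·e·α_i^ℓ, so α_err = S_1/S_0.
  S_0^{−1} = 4^{−1} = 3 (mod 11), so α_err = 5·3 = 15 ≡ 4 = α_3. Error position i = 3.
  Consistency check: S_2/S_1 = 9·9 = 81 ≡ 4 = α_err ✓ (single-error assumption holds).
Step 4: error magnitude e = S_0/v_3 = S_0·∏_{j≠3}(α_3 − α_j) = 4·1 = 4 ≡ 4 (mod 11).
Step 5: correct position 3: c_3 = r_3 − e = 8 − 4 ≡ 4 (mod 11). Hence c = [6, 10, 4, 8, 5].
  Check: interpolating c through the α_i gives m(x) = 3 + 3·x (degree < 2) with m(α_i) = c_i for every i, so c is indeed a codeword.


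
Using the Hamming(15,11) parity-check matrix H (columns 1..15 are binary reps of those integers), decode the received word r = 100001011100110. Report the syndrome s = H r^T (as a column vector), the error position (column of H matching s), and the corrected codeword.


s = (1, 1, 1, 1)^T, error position = 15, corrected codeword c = 100001011100111

Compute s = H r^T mod 2 one row at a time:
  s_1 = 1 + 1 + 1 + 0 + 0 + 1 + 1 + 0 = 5 ≡ 1 (mod 2).
  s_2 = 0 + 0 + 1 + 0 + 0 + 1 + 1 + 0 = 3 ≡ 1 (mod 2).
  s_3 = 0 + 0 + 1 + 0 + 1 + 0 + 1 + 0 = 3 ≡ 1 (mod 2).
  s_4 = 1 + 0 + 0 + 0 + 1 + 0 + 1 + 0 = 3 ≡ 1 (mod 2).
s = (1, 1, 1, 1)^T — this equals column 15 of H (binary 1111), so error is at position 15.
Correct: flip bit 15 of r = 100001011100110 to get c = 100001011100111.


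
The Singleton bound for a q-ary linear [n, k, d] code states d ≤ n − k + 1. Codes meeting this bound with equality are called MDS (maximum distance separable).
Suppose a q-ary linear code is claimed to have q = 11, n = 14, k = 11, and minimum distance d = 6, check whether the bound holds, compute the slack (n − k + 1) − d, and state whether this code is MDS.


Singleton RHS = n − k + 1 = 4, slack = -2, bound violated (no such code; not MDS).

Singleton bound: d ≤ n − k + 1.
Here n = 14, k = 11, so n − k + 1 = 4.
Given d = 6, check d ≤ 4: NO.
Slack = (n − k + 1) − d = -2.
The slack is negative: d = 6 exceeds n − k + 1 = 4 by 2, so the Singleton bound is violated and no linear [14, 11, 6]_11 code can exist. In particular it is not MDS (MDS requires d = n − k + 1 exactly).
Description: the claimed parameters are [14, 11, 6]_11; such a code would be impossible (violates the Singleton bound).


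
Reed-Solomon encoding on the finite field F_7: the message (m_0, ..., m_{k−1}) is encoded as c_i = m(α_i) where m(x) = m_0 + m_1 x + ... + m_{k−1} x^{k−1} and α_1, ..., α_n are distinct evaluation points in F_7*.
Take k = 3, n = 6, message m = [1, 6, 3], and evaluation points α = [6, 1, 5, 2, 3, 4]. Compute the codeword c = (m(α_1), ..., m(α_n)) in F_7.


c = [5, 3, 1, 4, 4, 3]

Message polynomial: m(x) = 1 + 6·x + 3·x^2 (mod 7).
For each evaluation point α_i, compute m(α_i) mod 7:
  α_1 = 6: Horner steps 3 → 3 → 5, so m(6) = 5.
  α_2 = 1: Horner steps 3 → 2 → 3, so m(1) = 3.
  α_3 = 5: Horner steps 3 → 0 → 1, so m(5) = 1.
  α_4 = 2: Horner steps 3 → 5 → 4, so m(2) = 4.
  α_5 = 3: Horner steps 3 → 1 → 4, so m(3) = 4.
  α_6 = 4: Horner steps 3 → 4 → 3, so m(4) = 3.
Codeword c = [5, 3, 1, 4, 4, 3] ∈ F_7^6.


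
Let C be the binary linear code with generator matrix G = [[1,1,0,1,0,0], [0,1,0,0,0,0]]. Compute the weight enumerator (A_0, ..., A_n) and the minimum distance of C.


Weight distribution: A_0 = 1, A_1 = 1, A_2 = 1, A_3 = 1. Minimum distance d = 1.

Enumerate all 2^2 = 4 messages m ∈ F_2^2.
For each, compute codeword c = mG in F_2^6, then tally its weight.
  m = 00 → c = 000000, weight = 0.
  m = 10 → c = 110100, weight = 3.
  m = 01 → c = 010000, weight = 1.
  m = 11 → c = 100100, weight = 2.
Tally weights:
  weight 0: 1 codewords.
  weight 1: 1 codewords.
  weight 2: 1 codewords.
  weight 3: 1 codewords.
Minimum distance d = smallest w > 0 with A_w > 0 = 1.
Sanity: Σ A_w = 4 = 2^2 = 4 ✓.


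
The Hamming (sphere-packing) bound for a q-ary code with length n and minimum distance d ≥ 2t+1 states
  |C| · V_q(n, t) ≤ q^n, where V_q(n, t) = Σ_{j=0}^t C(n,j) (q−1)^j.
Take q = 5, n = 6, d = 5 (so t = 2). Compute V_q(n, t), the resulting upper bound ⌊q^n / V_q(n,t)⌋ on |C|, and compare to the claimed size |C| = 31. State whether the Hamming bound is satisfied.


V_q(n, t) = 265, q^n = 15625, Hamming bound = 58, |C| = 31 ≤ bound (satisfied).

Step 1: Compute V_q(n, t) = Σ_{j=0}^2 C(n, j) (q−1)^j.
  j = 0: C(6,0)·(4)^0 = 1·1 = 1.
  j = 1: C(6,1)·(4)^1 = 6·4 = 24.
  j = 2: C(6,2)·(4)^2 = 15·16 = 240.
  V_q(n, t) = 1 + 24 + 240 = 265.
Step 2: q^n = 5^6 = 15625.
Step 3: Hamming bound ⌊q^n / V_q(n,t)⌋ = ⌊15625/265⌋ = 58.
Step 4: Compare |C| = 31 to 58: satisfied.
The claimed |C| lies below the Hamming bound.


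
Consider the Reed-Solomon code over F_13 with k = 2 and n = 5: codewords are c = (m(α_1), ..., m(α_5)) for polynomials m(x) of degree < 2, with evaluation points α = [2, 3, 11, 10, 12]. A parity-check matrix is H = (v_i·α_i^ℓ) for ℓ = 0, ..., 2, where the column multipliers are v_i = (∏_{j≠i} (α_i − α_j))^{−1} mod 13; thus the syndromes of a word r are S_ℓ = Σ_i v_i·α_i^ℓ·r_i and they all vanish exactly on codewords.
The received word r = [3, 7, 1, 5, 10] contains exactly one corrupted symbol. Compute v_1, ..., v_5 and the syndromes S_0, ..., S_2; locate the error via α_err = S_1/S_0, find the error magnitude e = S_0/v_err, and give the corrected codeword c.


S = (1, 2, 4), error at position 1, error magnitude e = 5, c = [11, 7, 1, 5, 10].

Step 1: column multipliers v_i = (∏_{j≠i}(α_i − α_j))^{−1} mod 13.
  i = 1 (α = 2): (2−3)(2−11)(2−10)(2−12) = (−1)·(−9)·(−8)·(−10) = 720 ≡ 5, so v_1 = 5^{−1} = 8 (mod 13).
  i = 2 (α = 3): (3−2)(3−11)(3−10)(3−12) = 1·(−8)·(−7)·(−9) = −504 ≡ 3, so v_2 = 3^{−1} = 9 (mod 13).
  i = 3 (α = 11): (11−2)(11−3)(11−10)(11−12) = 9·8·1·(−1) = −72 ≡ 6, so v_3 = 6^{−1} = 11 (mod 13).
  i = 4 (α = 10): (10−2)(10−3)(10−11)(10−12) = 8·7·(−1)·(−2) = 112 ≡ 8, so v_4 = 8^{−1} = 5 (mod 13).
  i = 5 (α = 12): (12−2)(12−3)(12−11)(12−10) = 10·9·1·2 = 180 ≡ 11, so v_5 = 11^{−1} = 6 (mod 13).
  v = [8, 9, 11, 5, 6].
Step 2: syndromes of r = [3, 7, 1, 5, 10] (all sums mod 13).
  S_0 = Σ v_i r_i = 8·3 + 9·7 + 11·1 + 5·5 + 6·10 = 183 ≡ 1.
  S_1 = Σ v_i α_i r_i = 8·2·3 + 9·3·7 + 11·11·1 + 5·10·5 + 6·12·10 = 1328 ≡ 2.
  α_i^2 mod 13 = [4, 9, 4, 9, 1].
  S_2 = Σ v_i α_i^2 r_i = 8·4·3 + 9·9·7 + 11·4·1 + 5·9·5 + 6·1·10 = 992 ≡ 4.
  S = (1, 2, 4) ≠ 0, so r is not a codeword (an error is present).
Step 3: locate the error. For a single error e at position i, S_ℓ = v_i·e·α_i^ℓ, so α_err = S_1/S_0.
  S_0^{−1} = 1^{−1} = 1 (mod 13), so α_err = 2·1 = 2 ≡ 2 = α_1. Error position i = 1.
  Consistency check: S_2/S_1 = 4·7 = 28 ≡ 2 = α_err ✓ (single-error assumption holds).
Step 4: error magnitude e = S_0/v_1 = S_0·∏_{j≠1}(α_1 − α_j) = 1·5 = 5 ≡ 5 (mod 13).
Step 5: correct position 1: c_1 = r_1 − e = 3 − 5 ≡ 11 (mod 13). Hence c = [11, 7, 1, 5, 10].
  Check: interpolating c through the α_i gives m(x) = 6 + 9·x (degree < 2) with m(α_i) = c_i for every i, so c is indeed a codeword.


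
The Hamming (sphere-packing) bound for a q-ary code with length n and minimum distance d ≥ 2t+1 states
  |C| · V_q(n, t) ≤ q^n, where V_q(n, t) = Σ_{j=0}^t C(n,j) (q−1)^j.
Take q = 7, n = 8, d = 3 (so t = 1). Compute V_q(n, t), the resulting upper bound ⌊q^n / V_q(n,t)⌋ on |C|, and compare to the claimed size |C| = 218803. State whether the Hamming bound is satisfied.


V_q(n, t) = 49, q^n = 5764801, Hamming bound = 117649, |C| = 218803 > bound (violated).

Step 1: Compute V_q(n, t) = Σ_{j=0}^1 C(n, j) (q−1)^j.
  j = 0: C(8,0)·(6)^0 = 1·1 = 1.
  j = 1: C(8,1)·(6)^1 = 8·6 = 48.
  V_q(n, t) = 1 + 48 = 49.
Step 2: q^n = 7^8 = 5764801.
Step 3: Hamming bound ⌊q^n / V_q(n,t)⌋ = ⌊5764801/49⌋ = 117649.
Step 4: Compare |C| = 218803 to 117649: violated.
The claimed |C| lies above the Hamming bound, so no 7-ary code of length 8 with d ≥ 3 can have 218803 codewords.


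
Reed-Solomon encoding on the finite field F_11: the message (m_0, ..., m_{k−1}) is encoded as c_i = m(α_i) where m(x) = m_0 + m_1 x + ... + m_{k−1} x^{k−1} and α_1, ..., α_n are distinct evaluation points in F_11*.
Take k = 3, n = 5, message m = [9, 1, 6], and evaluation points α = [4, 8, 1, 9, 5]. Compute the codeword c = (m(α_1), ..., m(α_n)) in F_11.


c = [10, 5, 5, 9, 10]

Message polynomial: m(x) = 9 + 1·x + 6·x^2 (mod 11).
For each evaluation point α_i, compute m(α_i) mod 11:
  α_1 = 4: Horner steps 6 → 3 → 10, so m(4) = 10.
  α_2 = 8: Horner steps 6 → 5 → 5, so m(8) = 5.
  α_3 = 1: Horner steps 6 → 7 → 5, so m(1) = 5.
  α_4 = 9: Horner steps 6 → 0 → 9, so m(9) = 9.
  α_5 = 5: Horner steps 6 → 9 → 10, so m(5) = 10.
Codeword c = [10, 5, 5, 9, 10] ∈ F_11^5.


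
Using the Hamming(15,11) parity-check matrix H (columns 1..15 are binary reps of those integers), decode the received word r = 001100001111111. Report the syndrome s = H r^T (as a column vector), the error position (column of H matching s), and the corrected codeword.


s = (1, 1, 1, 1)^T, error position = 15, corrected codeword c = 001100001111110

Compute s = H r^T mod 2 one row at a time:
  s_1 = 0 + 1 + 1 + 1 + 1 + 1 + 1 + 1 = 7 ≡ 1 (mod 2).
  s_2 = 1 + 0 + 0 + 0 + 1 + 1 + 1 + 1 = 5 ≡ 1 (mod 2).
  s_3 = 0 + 1 + 0 + 0 + 1 + 1 + 1 + 1 = 5 ≡ 1 (mod 2).
  s_4 = 0 + 1 + 0 + 0 + 1 + 1 + 1 + 1 = 5 ≡ 1 (mod 2).
s = (1, 1, 1, 1)^T — this equals column 15 of H (binary 1111), so error is at position 15.
Correct: flip bit 15 of r = 001100001111111 to get c = 001100001111110.


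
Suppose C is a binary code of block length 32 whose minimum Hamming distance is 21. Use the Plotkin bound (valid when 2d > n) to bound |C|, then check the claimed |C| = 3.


Plotkin bound M ≤ 4; given |C| = 3 ≤ bound (satisfied).

Check applicability: 2d = 42, n = 32.
2d − n = 10 > 0, so Plotkin applies.
Compute d/(2d−n) = 21/10 ≈ 2.1000.
⌊d/(2d−n)⌋ = 2.
Plotkin bound: M ≤ 2·2 = 4.
Given |C| = 3, check: satisfied.
This |C| is below the Plotkin bound.


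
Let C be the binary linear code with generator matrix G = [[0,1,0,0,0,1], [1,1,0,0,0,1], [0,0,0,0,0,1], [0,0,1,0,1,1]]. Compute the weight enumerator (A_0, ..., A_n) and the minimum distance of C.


Weight distribution: A_0 = 1, A_1 = 3, A_2 = 4, A_3 = 4, A_4 = 3, A_5 = 1. Minimum distance d = 1.

Enumerate all 2^4 = 16 messages m ∈ F_2^4.
For each, compute codeword c = mG in F_2^6, then tally its weight.
  m = 0000 → c = 000000, weight = 0.
  m = 1000 → c = 010001, weight = 2.
  m = 0100 → c = 110001, weight = 3.
  m = 1100 → c = 100000, weight = 1.
  m = 0010 → c = 000001, weight = 1.
  m = 1010 → c = 010000, weight = 1.
  m = 0110 → c = 110000, weight = 2.
  m = 1110 → c = 100001, weight = 2.
  m = 0001 → c = 001011, weight = 3.
  m = 1001 → c = 011010, weight = 3.
  m = 0101 → c = 111010, weight = 4.
  m = 1101 → c = 101011, weight = 4.
  m = 0011 → c = 001010, weight = 2.
  m = 1011 → c = 011011, weight = 4.
  m = 0111 → c = 111011, weight = 5.
  m = 1111 → c = 101010, weight = 3.
Tally weights:
  weight 0: 1 codewords.
  weight 1: 3 codewords.
  weight 2: 4 codewords.
  weight 3: 4 codewords.
  weight 4: 3 codewords.
  weight 5: 1 codewords.
Minimum distance d = smallest w > 0 with A_w > 0 = 1.
Sanity: Σ A_w = 16 = 2^4 = 16 ✓.


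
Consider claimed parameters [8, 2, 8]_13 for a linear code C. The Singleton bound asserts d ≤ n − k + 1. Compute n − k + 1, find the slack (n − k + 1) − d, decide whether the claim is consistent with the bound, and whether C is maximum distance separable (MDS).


Singleton RHS = n − k + 1 = 7, slack = -1, bound violated (no such code; not MDS).

Singleton bound: d ≤ n − k + 1.
Here n = 8, k = 2, so n − k + 1 = 7.
Given d = 8, check d ≤ 7: NO.
Slack = (n − k + 1) − d = -1.
The slack is negative: d = 8 exceeds n − k + 1 = 7 by 1, so the Singleton bound is violated and no linear [8, 2, 8]_13 code can exist. In particular it is not MDS (MDS requires d = n − k + 1 exactly).
Description: the claimed parameters are [8, 2, 8]_13; such a code would be impossible (violates the Singleton bound).


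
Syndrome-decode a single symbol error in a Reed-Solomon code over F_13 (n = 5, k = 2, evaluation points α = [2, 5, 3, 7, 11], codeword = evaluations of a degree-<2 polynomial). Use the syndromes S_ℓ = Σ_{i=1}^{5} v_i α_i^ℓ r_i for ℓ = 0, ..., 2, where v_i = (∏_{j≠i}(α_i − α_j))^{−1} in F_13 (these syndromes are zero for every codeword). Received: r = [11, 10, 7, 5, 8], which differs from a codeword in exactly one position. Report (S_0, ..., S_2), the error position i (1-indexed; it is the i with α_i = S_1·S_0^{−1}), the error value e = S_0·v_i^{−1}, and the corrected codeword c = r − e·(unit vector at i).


S = (5, 2, 6), error at position 3, error magnitude e = 5, c = [11, 10, 2, 5, 8].

Step 1: column multipliers v_i = (∏_{j≠i}(α_i − α_j))^{−1} mod 13.
  i = 1 (α = 2): (2−5)(2−3)(2−7)(2−11) = (−3)·(−1)·(−5)·(−9) = 135 ≡ 5, so v_1 = 5^{−1} = 8 (mod 13).
  i = 2 (α = 5): (5−2)(5−3)(5−7)(5−11) = 3·2·(−2)·(−6) = 72 ≡ 7, so v_2 = 7^{−1} = 2 (mod 13).
  i = 3 (α = 3): (3−2)(3−5)(3−7)(3−11) = 1·(−2)·(−4)·(−8) = −64 ≡ 1, so v_3 = 1^{−1} = 1 (mod 13).
  i = 4 (α = 7): (7−2)(7−5)(7−3)(7−11) = 5·2·4·(−4) = −160 ≡ 9, so v_4 = 9^{−1} = 3 (mod 13).
  i = 5 (α = 11): (11−2)(11−5)(11−3)(11−7) = 9·6·8·4 = 1728 ≡ 12, so v_5 = 12^{−1} = 12 (mod 13).
  v = [8, 2, 1, 3, 12].
Step 2: syndromes of r = [11, 10, 7, 5, 8] (all sums mod 13).
  S_0 = Σ v_i r_i = 8·11 + 2·10 + 1·7 + 3·5 + 12·8 = 226 ≡ 5.
  S_1 = Σ v_i α_i r_i = 8·2·11 + 2·5·10 + 1·3·7 + 3·7·5 + 12·11·8 = 1458 ≡ 2.
  α_i^2 mod 13 = [4, 12, 9, 10, 4].
  S_2 = Σ v_i α_i^2 r_i = 8·4·11 + 2·12·10 + 1·9·7 + 3·10·5 + 12·4·8 = 1189 ≡ 6.
  S = (5, 2, 6) ≠ 0, so r is not a codeword (an error is present).
Step 3: locate the error. For a single error e at position i, S_ℓ = v_i·e·α_i^ℓ, so α_err = S_1/S_0.
  S_0^{−1} = 5^{−1} = 8 (mod 13), so α_err = 2·8 = 16 ≡ 3 = α_3. Error position i = 3.
  Consistency check: S_2/S_1 = 6·7 = 42 ≡ 3 = α_err ✓ (single-error assumption holds).
Step 4: error magnitude e = S_0/v_3 = S_0·∏_{j≠3}(α_3 − α_j) = 5·1 = 5 ≡ 5 (mod 13).
Step 5: correct position 3: c_3 = r_3 − e = 7 − 5 ≡ 2 (mod 13). Hence c = [11, 10, 2, 5, 8].
  Check: interpolating c through the α_i gives m(x) = 3 + 4·x (degree < 2) with m(α_i) = c_i for every i, so c is indeed a codeword.


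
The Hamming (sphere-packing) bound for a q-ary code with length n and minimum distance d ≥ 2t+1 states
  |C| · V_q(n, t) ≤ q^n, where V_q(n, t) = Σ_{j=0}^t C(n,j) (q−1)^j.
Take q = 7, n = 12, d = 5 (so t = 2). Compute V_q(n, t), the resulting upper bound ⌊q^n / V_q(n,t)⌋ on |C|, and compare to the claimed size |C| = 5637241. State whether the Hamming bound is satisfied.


V_q(n, t) = 2449, q^n = 13841287201, Hamming bound = 5651811, |C| = 5637241 ≤ bound (satisfied).

Step 1: Compute V_q(n, t) = Σ_{j=0}^2 C(n, j) (q−1)^j.
  j = 0: C(12,0)·(6)^0 = 1·1 = 1.
  j = 1: C(12,1)·(6)^1 = 12·6 = 72.
  j = 2: C(12,2)·(6)^2 = 66·36 = 2376.
  V_q(n, t) = 1 + 72 + 2376 = 2449.
Step 2: q^n = 7^12 = 13841287201.
Step 3: Hamming bound ⌊q^n / V_q(n,t)⌋ = ⌊13841287201/2449⌋ = 5651811.
Step 4: Compare |C| = 5637241 to 5651811: satisfied.
The claimed |C| lies below the Hamming bound.


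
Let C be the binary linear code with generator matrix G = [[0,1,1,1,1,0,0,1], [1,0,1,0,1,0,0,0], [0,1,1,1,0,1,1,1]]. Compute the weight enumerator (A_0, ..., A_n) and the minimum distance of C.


Weight distribution: A_0 = 1, A_3 = 2, A_4 = 2, A_5 = 1, A_6 = 1, A_7 = 1. Minimum distance d = 3.

Enumerate all 2^3 = 8 messages m ∈ F_2^3.
For each, compute codeword c = mG in F_2^8, then tally its weight.
  m = 000 → c = 00000000, weight = 0.
  m = 100 → c = 01111001, weight = 5.
  m = 010 → c = 10101000, weight = 3.
  m = 110 → c = 11010001, weight = 4.
  m = 001 → c = 01110111, weight = 6.
  m = 101 → c = 00001110, weight = 3.
  m = 011 → c = 11011111, weight = 7.
  m = 111 → c = 10100110, weight = 4.
Tally weights:
  weight 0: 1 codewords.
  weight 3: 2 codewords.
  weight 4: 2 codewords.
  weight 5: 1 codewords.
  weight 6: 1 codewords.
  weight 7: 1 codewords.
Minimum distance d = smallest w > 0 with A_w > 0 = 3.
Sanity: Σ A_w = 8 = 2^3 = 8 ✓.
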